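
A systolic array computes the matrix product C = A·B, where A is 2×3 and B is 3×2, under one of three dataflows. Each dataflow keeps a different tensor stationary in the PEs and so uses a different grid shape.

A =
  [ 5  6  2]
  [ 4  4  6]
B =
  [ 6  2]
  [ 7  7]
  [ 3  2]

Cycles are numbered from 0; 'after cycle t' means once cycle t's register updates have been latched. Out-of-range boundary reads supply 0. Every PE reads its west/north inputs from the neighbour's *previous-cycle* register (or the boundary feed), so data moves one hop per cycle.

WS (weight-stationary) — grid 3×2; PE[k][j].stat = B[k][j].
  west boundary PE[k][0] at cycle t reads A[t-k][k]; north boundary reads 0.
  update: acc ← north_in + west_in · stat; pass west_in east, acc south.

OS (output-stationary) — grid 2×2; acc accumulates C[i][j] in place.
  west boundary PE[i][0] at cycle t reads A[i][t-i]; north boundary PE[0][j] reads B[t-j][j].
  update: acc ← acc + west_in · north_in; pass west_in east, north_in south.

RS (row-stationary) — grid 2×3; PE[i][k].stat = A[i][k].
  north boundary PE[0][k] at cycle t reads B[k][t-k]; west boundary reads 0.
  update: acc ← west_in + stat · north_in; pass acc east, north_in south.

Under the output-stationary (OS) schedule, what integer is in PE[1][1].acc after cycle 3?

Tracing OS — 2×2 array, target PE[1][1]:
  after 0 — PE[0][1] acc=0, pass-E 0, pass-S 0
  after 0 — PE[1][0] acc=0, pass-E 0, pass-S 0
  after 0 — PE[1][1] acc=0, pass-E 0, pass-S 0
  after 1 — PE[0][1] acc=10, pass-E 5, pass-S 2
  after 1 — PE[1][0] acc=24, pass-E 4, pass-S 6
  after 1 — PE[1][1] acc=0, pass-E 0, pass-S 0
  after 2 — PE[0][1] acc=52, pass-E 6, pass-S 7
  after 2 — PE[1][0] acc=52, pass-E 4, pass-S 7
  after 2 — PE[1][1] acc=8, pass-E 4, pass-S 2
  after 3 — PE[0][1] acc=56, pass-E 2, pass-S 2
  after 3 — PE[1][0] acc=70, pass-E 6, pass-S 3
  after 3 — PE[1][1] acc=36, pass-E 4, pass-S 7

PE[1][1].acc = 36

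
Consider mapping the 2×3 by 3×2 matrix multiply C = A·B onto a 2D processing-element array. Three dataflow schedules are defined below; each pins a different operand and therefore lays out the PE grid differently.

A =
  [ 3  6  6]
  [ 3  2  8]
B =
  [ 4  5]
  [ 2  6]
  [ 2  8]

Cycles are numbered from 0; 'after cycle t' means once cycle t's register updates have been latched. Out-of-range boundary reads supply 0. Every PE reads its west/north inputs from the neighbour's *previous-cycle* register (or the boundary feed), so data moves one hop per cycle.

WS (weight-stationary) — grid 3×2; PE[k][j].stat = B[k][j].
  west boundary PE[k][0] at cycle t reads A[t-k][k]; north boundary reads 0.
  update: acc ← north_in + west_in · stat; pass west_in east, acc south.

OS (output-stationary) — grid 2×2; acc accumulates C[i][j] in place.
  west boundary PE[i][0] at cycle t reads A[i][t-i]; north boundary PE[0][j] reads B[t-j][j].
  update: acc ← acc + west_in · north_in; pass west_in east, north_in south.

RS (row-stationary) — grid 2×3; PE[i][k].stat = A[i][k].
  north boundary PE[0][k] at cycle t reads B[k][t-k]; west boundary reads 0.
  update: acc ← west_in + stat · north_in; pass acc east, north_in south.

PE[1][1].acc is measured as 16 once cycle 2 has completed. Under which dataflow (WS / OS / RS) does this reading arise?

dataflow = RS

Under WS (3×2), PE[1][1]:
  0: (1,1).acc=0  regs=<0,0>
  1: (1,1).acc=0  regs=<0,0>
  2: (1,1).acc=51  regs=<6,51>
Under OS (2×2), PE[1][1]:
  0: (1,1).acc=0  regs=<0,0>
  1: (1,1).acc=0  regs=<0,0>
  2: (1,1).acc=15  regs=<3,5>
Under RS (2×3), PE[1][1]:
  0: (1,1).acc=0  regs=<0,0>
  1: (1,1).acc=0  regs=<0,0>
  2: (1,1).acc=16  regs=<16,2>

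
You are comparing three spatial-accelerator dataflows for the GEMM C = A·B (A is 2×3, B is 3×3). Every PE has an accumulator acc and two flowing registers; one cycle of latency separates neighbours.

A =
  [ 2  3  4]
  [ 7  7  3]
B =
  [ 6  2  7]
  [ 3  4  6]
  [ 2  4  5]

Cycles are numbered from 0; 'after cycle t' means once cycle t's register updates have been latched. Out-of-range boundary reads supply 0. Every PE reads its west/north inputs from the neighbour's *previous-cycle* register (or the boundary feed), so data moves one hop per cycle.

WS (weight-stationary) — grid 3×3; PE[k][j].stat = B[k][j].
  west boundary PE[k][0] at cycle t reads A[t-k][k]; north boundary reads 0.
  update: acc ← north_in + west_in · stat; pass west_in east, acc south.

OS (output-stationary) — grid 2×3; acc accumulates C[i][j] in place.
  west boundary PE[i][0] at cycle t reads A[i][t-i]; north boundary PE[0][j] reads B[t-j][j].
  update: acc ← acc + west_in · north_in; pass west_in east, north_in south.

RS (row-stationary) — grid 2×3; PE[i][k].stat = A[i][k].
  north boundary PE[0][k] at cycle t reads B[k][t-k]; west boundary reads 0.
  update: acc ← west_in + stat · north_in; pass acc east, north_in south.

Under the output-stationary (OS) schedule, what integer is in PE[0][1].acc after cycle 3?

OS on a 2×3 grid — tracing PE[0][1] and its feeders:
  after 0 — PE[0][0] acc=12, pass-E 2, pass-S 6
  after 0 — PE[0][1] acc=0, pass-E 0, pass-S 0
  after 1 — PE[0][0] acc=21, pass-E 3, pass-S 3
  after 1 — PE[0][1] acc=4, pass-E 2, pass-S 2
  after 2 — PE[0][0] acc=29, pass-E 4, pass-S 2
  after 2 — PE[0][1] acc=16, pass-E 3, pass-S 4
  after 3 — PE[0][0] acc=29, pass-E 0, pass-S 0
  after 3 — PE[0][1] acc=32, pass-E 4, pass-S 4

PE[0][1].acc = 32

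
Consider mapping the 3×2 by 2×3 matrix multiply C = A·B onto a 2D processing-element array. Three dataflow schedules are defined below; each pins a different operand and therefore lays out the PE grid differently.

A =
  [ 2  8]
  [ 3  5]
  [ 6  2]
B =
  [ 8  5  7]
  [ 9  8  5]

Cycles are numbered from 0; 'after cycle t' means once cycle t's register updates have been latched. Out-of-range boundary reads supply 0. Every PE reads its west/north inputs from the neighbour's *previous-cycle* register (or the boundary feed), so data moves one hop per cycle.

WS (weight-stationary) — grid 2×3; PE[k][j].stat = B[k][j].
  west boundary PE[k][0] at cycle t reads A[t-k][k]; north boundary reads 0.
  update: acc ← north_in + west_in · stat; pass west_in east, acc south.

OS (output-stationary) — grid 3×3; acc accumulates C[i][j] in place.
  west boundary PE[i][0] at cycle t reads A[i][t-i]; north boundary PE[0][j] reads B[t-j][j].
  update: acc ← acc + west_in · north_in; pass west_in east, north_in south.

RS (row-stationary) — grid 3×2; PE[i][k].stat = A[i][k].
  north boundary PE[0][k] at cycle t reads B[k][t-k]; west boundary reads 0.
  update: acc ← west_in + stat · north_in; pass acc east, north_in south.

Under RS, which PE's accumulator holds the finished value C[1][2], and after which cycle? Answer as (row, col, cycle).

(row, col, cycle) = (1, 1, 4)

Under RS, C[1][2] lands at PE[1][1]:
  [0] (1,1) acc=0 (h:0 v:0)
  [1] (1,1) acc=0 (h:0 v:0)
  [2] (1,1) acc=69 (h:69 v:9)
  [3] (1,1) acc=55 (h:55 v:8)
  [4] (1,1) acc=46 (h:46 v:5)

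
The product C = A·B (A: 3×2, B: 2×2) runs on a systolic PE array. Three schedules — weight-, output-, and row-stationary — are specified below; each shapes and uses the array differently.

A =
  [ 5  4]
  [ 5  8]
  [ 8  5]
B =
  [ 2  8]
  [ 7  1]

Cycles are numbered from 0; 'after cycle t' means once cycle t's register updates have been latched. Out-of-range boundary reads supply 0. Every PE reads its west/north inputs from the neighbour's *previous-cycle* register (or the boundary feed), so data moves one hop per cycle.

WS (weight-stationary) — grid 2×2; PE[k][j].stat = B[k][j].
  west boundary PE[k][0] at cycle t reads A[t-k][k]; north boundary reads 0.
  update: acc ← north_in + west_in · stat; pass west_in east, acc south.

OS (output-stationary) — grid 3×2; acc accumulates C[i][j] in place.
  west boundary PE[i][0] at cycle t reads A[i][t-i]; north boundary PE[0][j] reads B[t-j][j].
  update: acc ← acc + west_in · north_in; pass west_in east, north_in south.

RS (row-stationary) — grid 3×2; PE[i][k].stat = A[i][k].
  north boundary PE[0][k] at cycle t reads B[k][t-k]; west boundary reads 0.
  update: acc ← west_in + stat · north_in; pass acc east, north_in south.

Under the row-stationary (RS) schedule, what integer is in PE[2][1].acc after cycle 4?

Tracing RS — 3×2 array, target PE[2][1]:
  step 0 · PE1,1: acc=0; fwd→0 fwd↓0
  step 0 · PE2,0: acc=0; fwd→0 fwd↓0
  step 0 · PE2,1: acc=0; fwd→0 fwd↓0
  step 1 · PE1,1: acc=0; fwd→0 fwd↓0
  step 1 · PE2,0: acc=0; fwd→0 fwd↓0
  step 1 · PE2,1: acc=0; fwd→0 fwd↓0
  step 2 · PE1,1: acc=66; fwd→66 fwd↓7
  step 2 · PE2,0: acc=16; fwd→16 fwd↓2
  step 2 · PE2,1: acc=0; fwd→0 fwd↓0
  step 3 · PE1,1: acc=48; fwd→48 fwd↓1
  step 3 · PE2,0: acc=64; fwd→64 fwd↓8
  step 3 · PE2,1: acc=51; fwd→51 fwd↓7
  step 4 · PE1,1: acc=0; fwd→0 fwd↓0
  step 4 · PE2,0: acc=0; fwd→0 fwd↓0
  step 4 · PE2,1: acc=69; fwd→69 fwd↓1

PE[2][1].acc = 69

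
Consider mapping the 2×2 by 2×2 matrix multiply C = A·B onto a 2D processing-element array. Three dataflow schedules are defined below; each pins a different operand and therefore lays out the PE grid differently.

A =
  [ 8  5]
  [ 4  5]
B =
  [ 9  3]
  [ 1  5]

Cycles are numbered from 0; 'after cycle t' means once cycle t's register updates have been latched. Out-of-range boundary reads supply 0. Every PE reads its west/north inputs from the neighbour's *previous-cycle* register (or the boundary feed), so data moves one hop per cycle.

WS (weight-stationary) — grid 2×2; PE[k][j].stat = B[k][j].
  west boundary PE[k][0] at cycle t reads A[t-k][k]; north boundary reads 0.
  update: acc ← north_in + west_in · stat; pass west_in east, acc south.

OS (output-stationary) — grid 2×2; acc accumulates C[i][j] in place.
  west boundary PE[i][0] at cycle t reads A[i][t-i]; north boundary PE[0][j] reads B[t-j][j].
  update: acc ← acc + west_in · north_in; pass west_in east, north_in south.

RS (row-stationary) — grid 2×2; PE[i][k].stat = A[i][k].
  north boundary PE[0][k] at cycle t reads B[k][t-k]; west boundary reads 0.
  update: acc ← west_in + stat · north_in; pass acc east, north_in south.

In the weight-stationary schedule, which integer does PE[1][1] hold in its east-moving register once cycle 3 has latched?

Tracing WS — 2×2 array, target PE[1][1]:
  t=0 PE[0][1]: acc=0 h=0 v=0
  t=0 PE[1][0]: acc=0 h=0 v=0
  t=0 PE[1][1]: acc=0 h=0 v=0
  t=1 PE[0][1]: acc=24 h=8 v=24
  t=1 PE[1][0]: acc=77 h=5 v=77
  t=1 PE[1][1]: acc=0 h=0 v=0
  t=2 PE[0][1]: acc=12 h=4 v=12
  t=2 PE[1][0]: acc=41 h=5 v=41
  t=2 PE[1][1]: acc=49 h=5 v=49
  t=3 PE[0][1]: acc=0 h=0 v=0
  t=3 PE[1][0]: acc=0 h=0 v=0
  t=3 PE[1][1]: acc=37 h=5 v=37

register = 5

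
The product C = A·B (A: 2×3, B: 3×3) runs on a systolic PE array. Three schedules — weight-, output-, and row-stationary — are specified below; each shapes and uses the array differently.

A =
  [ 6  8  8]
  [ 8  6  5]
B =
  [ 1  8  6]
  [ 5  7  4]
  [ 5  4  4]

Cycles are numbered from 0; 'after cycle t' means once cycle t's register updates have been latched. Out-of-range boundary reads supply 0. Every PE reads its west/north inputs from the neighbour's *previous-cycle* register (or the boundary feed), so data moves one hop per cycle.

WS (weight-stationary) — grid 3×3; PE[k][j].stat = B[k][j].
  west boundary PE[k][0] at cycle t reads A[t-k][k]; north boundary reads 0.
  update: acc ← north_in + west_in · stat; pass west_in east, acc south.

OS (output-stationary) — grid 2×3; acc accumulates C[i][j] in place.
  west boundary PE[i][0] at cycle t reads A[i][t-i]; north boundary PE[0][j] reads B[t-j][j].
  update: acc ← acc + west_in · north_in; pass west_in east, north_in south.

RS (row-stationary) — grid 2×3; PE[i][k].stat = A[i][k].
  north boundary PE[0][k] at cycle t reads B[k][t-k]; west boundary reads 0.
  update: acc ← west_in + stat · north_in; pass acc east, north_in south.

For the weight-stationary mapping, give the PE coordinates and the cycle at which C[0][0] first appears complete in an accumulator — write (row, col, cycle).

(row, col, cycle) = (2, 0, 2)

WS — PE[2][0] is where C[0][0] collects:
  t=0 PE[2][0]: acc=0 h=0 v=0
  t=1 PE[2][0]: acc=0 h=0 v=0
  t=2 PE[2][0]: acc=86 h=8 v=86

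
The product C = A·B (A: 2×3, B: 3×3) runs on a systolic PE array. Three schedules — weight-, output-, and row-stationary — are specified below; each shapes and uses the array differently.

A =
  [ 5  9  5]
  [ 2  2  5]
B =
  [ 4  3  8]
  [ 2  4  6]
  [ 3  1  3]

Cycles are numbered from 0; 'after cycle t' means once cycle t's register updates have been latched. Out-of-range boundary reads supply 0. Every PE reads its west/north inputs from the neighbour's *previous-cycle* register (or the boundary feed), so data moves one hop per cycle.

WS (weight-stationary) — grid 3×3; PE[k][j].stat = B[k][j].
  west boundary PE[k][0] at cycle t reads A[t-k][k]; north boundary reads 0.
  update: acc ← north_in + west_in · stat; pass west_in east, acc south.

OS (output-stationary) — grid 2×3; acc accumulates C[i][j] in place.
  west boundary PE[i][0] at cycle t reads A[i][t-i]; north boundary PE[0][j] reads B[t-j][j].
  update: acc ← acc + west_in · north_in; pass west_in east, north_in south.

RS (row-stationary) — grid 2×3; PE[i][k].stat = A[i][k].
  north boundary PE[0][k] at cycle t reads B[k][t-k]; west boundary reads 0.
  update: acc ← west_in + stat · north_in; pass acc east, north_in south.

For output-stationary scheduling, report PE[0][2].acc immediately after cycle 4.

PE[0][2].acc = 109

OS (2×3). Following PE[0][2] plus its west/north inputs:
  0: (0,1).acc=0  regs=<0,0>
  0: (0,2).acc=0  regs=<0,0>
  1: (0,1).acc=15  regs=<5,3>
  1: (0,2).acc=0  regs=<0,0>
  2: (0,1).acc=51  regs=<9,4>
  2: (0,2).acc=40  regs=<5,8>
  3: (0,1).acc=56  regs=<5,1>
  3: (0,2).acc=94  regs=<9,6>
  4: (0,1).acc=56  regs=<0,0>
  4: (0,2).acc=109  regs=<5,3>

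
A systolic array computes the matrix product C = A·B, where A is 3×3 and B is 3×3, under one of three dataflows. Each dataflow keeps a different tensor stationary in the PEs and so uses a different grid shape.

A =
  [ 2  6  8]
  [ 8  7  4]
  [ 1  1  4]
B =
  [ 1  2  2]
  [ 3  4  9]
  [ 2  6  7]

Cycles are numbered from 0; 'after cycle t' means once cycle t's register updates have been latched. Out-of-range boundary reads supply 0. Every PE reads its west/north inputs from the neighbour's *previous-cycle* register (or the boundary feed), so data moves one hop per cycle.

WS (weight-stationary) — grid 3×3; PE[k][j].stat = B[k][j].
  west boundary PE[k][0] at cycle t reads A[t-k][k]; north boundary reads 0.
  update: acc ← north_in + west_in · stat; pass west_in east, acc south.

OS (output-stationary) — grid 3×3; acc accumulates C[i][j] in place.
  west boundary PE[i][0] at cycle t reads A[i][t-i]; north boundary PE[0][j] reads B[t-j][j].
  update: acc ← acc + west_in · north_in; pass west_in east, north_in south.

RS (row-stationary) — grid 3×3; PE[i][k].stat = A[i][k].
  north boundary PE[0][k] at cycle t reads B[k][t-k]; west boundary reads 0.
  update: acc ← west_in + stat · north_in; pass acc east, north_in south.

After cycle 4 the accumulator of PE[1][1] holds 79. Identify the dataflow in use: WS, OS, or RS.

— WS: 3×3; PE[1][1] trace:
  t=0 PE[1][1]: acc=0 h=0 v=0
  t=1 PE[1][1]: acc=0 h=0 v=0
  t=2 PE[1][1]: acc=28 h=6 v=28
  t=3 PE[1][1]: acc=44 h=7 v=44
  t=4 PE[1][1]: acc=6 h=1 v=6
— OS: 3×3; PE[1][1] trace:
  t=0 PE[1][1]: acc=0 h=0 v=0
  t=1 PE[1][1]: acc=0 h=0 v=0
  t=2 PE[1][1]: acc=16 h=8 v=2
  t=3 PE[1][1]: acc=44 h=7 v=4
  t=4 PE[1][1]: acc=68 h=4 v=6
— RS: 3×3; PE[1][1] trace:
  t=0 PE[1][1]: acc=0 h=0 v=0
  t=1 PE[1][1]: acc=0 h=0 v=0
  t=2 PE[1][1]: acc=29 h=29 v=3
  t=3 PE[1][1]: acc=44 h=44 v=4
  t=4 PE[1][1]: acc=79 h=79 v=9

dataflow = RS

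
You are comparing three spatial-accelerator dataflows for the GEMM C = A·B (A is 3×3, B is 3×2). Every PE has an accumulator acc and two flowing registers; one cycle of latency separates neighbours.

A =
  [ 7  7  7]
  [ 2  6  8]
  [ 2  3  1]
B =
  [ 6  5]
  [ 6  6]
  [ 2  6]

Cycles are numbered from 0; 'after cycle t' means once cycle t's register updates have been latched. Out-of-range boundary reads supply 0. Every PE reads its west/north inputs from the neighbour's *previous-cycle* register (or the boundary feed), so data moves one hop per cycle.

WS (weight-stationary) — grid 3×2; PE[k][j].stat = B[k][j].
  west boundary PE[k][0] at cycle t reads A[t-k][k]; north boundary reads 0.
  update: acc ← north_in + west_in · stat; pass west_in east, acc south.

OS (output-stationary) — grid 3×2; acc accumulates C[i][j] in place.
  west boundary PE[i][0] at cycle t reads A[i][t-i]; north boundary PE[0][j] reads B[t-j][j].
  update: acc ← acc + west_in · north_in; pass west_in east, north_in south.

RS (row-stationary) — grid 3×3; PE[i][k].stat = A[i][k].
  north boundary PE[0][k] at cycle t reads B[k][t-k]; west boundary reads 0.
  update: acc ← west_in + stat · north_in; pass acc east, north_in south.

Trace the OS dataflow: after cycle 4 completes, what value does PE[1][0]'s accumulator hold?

OS 3×2: PE[1][0] cycle-by-cycle (with neighbour feeds):
  t=0 PE[0][0]: acc=42 h=7 v=6
  t=0 PE[1][0]: acc=0 h=0 v=0
  t=1 PE[0][0]: acc=84 h=7 v=6
  t=1 PE[1][0]: acc=12 h=2 v=6
  t=2 PE[0][0]: acc=98 h=7 v=2
  t=2 PE[1][0]: acc=48 h=6 v=6
  t=3 PE[0][0]: acc=98 h=0 v=0
  t=3 PE[1][0]: acc=64 h=8 v=2
  t=4 PE[0][0]: acc=98 h=0 v=0
  t=4 PE[1][0]: acc=64 h=0 v=0

PE[1][0].acc = 64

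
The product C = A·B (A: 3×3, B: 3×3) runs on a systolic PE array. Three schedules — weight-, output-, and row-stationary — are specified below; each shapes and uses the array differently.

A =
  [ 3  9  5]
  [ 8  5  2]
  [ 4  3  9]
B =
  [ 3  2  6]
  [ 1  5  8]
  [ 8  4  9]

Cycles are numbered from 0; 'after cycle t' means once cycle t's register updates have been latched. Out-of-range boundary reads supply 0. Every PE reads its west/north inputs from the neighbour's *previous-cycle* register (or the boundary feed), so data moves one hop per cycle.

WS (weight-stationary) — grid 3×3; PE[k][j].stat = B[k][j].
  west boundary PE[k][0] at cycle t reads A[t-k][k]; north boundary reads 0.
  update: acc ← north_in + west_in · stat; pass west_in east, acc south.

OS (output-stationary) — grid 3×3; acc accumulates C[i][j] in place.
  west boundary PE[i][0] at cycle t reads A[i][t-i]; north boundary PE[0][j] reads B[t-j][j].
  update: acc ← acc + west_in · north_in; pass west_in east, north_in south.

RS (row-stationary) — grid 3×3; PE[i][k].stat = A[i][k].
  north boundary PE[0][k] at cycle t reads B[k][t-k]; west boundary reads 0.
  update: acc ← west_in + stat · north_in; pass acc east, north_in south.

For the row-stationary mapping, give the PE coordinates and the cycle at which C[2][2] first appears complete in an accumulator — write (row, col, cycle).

RS: C[2][2] accumulates in PE[2][2]:
  [0] (2,2) acc=0 (h:0 v:0)
  [1] (2,2) acc=0 (h:0 v:0)
  [2] (2,2) acc=0 (h:0 v:0)
  [3] (2,2) acc=0 (h:0 v:0)
  [4] (2,2) acc=87 (h:87 v:8)
  [5] (2,2) acc=59 (h:59 v:4)
  [6] (2,2) acc=129 (h:129 v:9)

(row, col, cycle) = (2, 2, 6)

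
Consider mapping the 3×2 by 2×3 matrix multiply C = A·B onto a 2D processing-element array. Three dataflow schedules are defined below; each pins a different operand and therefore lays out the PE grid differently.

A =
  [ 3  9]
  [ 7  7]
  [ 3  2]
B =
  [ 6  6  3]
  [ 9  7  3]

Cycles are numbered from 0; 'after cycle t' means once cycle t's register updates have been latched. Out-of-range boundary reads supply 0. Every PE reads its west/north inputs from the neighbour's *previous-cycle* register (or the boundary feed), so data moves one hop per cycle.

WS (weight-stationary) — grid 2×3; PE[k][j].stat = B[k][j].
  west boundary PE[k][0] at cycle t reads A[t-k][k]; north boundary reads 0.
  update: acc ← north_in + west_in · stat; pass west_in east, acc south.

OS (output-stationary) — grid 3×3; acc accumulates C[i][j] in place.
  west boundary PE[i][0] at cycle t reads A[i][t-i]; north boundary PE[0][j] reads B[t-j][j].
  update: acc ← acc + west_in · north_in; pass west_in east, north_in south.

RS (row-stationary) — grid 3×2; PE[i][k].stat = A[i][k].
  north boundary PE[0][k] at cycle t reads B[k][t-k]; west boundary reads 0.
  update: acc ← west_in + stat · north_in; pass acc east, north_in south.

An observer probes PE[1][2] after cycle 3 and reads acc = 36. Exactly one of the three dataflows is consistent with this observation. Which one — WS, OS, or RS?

— WS: 2×3; PE[1][2] trace:
  [0] (1,2) acc=0 (h:0 v:0)
  [1] (1,2) acc=0 (h:0 v:0)
  [2] (1,2) acc=0 (h:0 v:0)
  [3] (1,2) acc=36 (h:9 v:36)
— OS: 3×3; PE[1][2] trace:
  [0] (1,2) acc=0 (h:0 v:0)
  [1] (1,2) acc=0 (h:0 v:0)
  [2] (1,2) acc=0 (h:0 v:0)
  [3] (1,2) acc=21 (h:7 v:3)
RS: PE[1][2] is outside its 3×2 grid.

dataflow = WS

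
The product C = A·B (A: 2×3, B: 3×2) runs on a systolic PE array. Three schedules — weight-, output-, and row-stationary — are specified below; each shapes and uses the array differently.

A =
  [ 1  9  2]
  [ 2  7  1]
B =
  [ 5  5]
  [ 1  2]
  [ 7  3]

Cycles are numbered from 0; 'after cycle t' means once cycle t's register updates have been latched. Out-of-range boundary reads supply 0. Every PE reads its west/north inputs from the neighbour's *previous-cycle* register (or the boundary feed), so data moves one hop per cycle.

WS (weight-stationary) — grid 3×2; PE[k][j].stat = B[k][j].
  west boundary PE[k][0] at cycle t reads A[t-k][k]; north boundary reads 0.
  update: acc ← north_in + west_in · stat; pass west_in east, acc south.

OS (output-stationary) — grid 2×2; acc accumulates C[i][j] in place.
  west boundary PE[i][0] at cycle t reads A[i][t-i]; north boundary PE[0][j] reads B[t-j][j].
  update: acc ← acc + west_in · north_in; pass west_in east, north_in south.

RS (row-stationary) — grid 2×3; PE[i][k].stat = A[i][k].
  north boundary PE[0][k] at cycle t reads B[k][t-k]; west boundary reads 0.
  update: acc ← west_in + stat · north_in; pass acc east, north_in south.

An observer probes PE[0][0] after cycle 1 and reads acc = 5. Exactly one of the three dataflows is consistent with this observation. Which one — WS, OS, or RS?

WS [3×2] PE[0][0] across cycles:
  c0 r0c0: 5 / 1 / 5
  c1 r0c0: 10 / 2 / 10
OS [2×2] PE[0][0] across cycles:
  c0 r0c0: 5 / 1 / 5
  c1 r0c0: 14 / 9 / 1
RS [2×3] PE[0][0] across cycles:
  c0 r0c0: 5 / 5 / 5
  c1 r0c0: 5 / 5 / 5

dataflow = RS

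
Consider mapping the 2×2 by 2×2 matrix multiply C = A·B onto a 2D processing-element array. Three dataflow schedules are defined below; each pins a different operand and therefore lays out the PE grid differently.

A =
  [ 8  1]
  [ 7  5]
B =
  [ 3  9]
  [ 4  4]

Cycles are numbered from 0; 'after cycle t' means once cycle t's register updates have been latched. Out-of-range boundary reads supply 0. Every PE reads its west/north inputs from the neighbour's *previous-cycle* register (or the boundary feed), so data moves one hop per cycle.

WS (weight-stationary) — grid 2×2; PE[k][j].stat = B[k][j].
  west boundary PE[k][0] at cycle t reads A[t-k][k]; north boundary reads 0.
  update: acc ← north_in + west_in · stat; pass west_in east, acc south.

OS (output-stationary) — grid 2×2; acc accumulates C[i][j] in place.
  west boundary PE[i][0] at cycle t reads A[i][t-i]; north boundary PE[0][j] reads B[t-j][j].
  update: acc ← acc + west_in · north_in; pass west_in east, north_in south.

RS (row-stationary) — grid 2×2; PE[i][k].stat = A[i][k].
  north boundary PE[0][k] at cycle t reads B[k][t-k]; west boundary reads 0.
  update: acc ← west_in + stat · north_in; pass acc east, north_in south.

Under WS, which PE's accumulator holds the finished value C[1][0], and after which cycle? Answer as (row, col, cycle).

WS — PE[1][0] is where C[1][0] collects:
  after 0 — PE[1][0] acc=0, pass-E 0, pass-S 0
  after 1 — PE[1][0] acc=28, pass-E 1, pass-S 28
  after 2 — PE[1][0] acc=41, pass-E 5, pass-S 41

(row, col, cycle) = (1, 0, 2)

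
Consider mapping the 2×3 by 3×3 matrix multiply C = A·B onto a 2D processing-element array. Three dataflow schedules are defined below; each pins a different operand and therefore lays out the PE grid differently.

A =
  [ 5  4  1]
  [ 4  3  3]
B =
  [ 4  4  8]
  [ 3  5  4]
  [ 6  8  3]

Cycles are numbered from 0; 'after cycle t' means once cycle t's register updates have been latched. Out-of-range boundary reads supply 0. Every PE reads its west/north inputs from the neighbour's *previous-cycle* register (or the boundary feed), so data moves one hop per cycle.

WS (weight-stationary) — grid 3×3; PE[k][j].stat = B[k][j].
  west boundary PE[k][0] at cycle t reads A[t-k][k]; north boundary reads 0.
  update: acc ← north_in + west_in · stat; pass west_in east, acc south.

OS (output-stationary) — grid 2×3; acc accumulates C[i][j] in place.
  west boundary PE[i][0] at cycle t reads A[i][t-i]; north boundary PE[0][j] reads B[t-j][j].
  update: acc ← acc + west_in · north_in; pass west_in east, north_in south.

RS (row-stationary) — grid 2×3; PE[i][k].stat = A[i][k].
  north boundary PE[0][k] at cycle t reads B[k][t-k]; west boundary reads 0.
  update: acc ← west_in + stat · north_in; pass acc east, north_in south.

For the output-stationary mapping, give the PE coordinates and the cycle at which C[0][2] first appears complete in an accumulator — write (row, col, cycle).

OS — PE[0][2] is where C[0][2] collects:
  after 0 — PE[0][2] acc=0, pass-E 0, pass-S 0
  after 1 — PE[0][2] acc=0, pass-E 0, pass-S 0
  after 2 — PE[0][2] acc=40, pass-E 5, pass-S 8
  after 3 — PE[0][2] acc=56, pass-E 4, pass-S 4
  after 4 — PE[0][2] acc=59, pass-E 1, pass-S 3

(row, col, cycle) = (0, 2, 4)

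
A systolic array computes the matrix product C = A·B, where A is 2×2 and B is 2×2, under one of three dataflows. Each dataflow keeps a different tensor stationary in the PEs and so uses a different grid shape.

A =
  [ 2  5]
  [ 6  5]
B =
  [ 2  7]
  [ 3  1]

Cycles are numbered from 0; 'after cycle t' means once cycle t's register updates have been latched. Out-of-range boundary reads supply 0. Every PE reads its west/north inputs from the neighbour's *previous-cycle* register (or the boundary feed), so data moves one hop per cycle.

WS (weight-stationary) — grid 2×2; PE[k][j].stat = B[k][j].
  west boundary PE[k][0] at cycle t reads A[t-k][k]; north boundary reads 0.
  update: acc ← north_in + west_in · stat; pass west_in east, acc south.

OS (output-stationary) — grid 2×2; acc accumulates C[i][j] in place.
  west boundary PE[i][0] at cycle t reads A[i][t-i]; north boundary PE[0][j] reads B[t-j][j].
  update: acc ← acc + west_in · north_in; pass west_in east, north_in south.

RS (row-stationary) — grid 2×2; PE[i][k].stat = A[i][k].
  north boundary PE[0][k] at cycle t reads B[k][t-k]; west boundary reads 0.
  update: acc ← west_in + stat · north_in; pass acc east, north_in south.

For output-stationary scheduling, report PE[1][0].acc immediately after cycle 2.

OS 2×2: PE[1][0] cycle-by-cycle (with neighbour feeds):
  cycle 0: PE[0][0] → acc 4, east 2, south 2
  cycle 0: PE[1][0] → acc 0, east 0, south 0
  cycle 1: PE[0][0] → acc 19, east 5, south 3
  cycle 1: PE[1][0] → acc 12, east 6, south 2
  cycle 2: PE[0][0] → acc 19, east 0, south 0
  cycle 2: PE[1][0] → acc 27, east 5, south 3

PE[1][0].acc = 27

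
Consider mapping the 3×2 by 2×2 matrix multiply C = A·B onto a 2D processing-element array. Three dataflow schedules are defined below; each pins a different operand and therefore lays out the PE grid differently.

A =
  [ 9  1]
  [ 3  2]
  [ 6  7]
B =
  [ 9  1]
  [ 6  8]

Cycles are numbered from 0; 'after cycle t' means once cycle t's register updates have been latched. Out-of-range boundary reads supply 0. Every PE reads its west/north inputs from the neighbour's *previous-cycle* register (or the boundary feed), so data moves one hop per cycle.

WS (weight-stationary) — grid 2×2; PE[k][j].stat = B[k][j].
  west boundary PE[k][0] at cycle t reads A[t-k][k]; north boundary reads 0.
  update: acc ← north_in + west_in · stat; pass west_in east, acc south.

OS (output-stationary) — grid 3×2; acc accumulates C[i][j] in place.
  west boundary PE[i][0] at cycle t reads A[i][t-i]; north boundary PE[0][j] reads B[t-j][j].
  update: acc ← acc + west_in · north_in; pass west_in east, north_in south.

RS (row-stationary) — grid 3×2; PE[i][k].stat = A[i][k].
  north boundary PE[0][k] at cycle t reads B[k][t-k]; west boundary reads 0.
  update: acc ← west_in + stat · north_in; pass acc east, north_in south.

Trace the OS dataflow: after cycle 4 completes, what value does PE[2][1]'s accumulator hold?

PE[2][1].acc = 62

OS 3×2: PE[2][1] cycle-by-cycle (with neighbour feeds):
  t=0 PE[1][1]: acc=0 h=0 v=0
  t=0 PE[2][0]: acc=0 h=0 v=0
  t=0 PE[2][1]: acc=0 h=0 v=0
  t=1 PE[1][1]: acc=0 h=0 v=0
  t=1 PE[2][0]: acc=0 h=0 v=0
  t=1 PE[2][1]: acc=0 h=0 v=0
  t=2 PE[1][1]: acc=3 h=3 v=1
  t=2 PE[2][0]: acc=54 h=6 v=9
  t=2 PE[2][1]: acc=0 h=0 v=0
  t=3 PE[1][1]: acc=19 h=2 v=8
  t=3 PE[2][0]: acc=96 h=7 v=6
  t=3 PE[2][1]: acc=6 h=6 v=1
  t=4 PE[1][1]: acc=19 h=0 v=0
  t=4 PE[2][0]: acc=96 h=0 v=0
  t=4 PE[2][1]: acc=62 h=7 v=8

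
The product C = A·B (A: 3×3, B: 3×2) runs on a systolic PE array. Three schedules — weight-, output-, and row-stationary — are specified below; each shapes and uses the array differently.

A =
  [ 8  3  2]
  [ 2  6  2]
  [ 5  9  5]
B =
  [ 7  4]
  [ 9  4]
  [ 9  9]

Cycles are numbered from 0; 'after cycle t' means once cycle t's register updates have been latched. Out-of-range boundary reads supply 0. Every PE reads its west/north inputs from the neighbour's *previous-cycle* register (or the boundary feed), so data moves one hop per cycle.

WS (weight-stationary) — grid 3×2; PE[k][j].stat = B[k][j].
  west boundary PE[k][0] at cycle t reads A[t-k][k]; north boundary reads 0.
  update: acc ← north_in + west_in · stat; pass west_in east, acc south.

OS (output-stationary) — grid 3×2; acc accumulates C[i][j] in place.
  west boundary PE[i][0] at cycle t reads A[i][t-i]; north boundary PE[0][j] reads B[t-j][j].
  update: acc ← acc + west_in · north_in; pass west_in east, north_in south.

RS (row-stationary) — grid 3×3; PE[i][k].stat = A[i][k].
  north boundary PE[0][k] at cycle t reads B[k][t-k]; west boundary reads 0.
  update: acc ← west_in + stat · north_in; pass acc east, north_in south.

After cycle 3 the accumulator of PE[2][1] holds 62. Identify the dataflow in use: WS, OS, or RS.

WS [3×2] PE[2][1] across cycles:
  @0  [2,1]  acc 0  |  →0  ↓0
  @1  [2,1]  acc 0  |  →0  ↓0
  @2  [2,1]  acc 0  |  →0  ↓0
  @3  [2,1]  acc 62  |  →2  ↓62
OS [3×2] PE[2][1] across cycles:
  @0  [2,1]  acc 0  |  →0  ↓0
  @1  [2,1]  acc 0  |  →0  ↓0
  @2  [2,1]  acc 0  |  →0  ↓0
  @3  [2,1]  acc 20  |  →5  ↓4
RS [3×3] PE[2][1] across cycles:
  @0  [2,1]  acc 0  |  →0  ↓0
  @1  [2,1]  acc 0  |  →0  ↓0
  @2  [2,1]  acc 0  |  →0  ↓0
  @3  [2,1]  acc 116  |  →116  ↓9

dataflow = WS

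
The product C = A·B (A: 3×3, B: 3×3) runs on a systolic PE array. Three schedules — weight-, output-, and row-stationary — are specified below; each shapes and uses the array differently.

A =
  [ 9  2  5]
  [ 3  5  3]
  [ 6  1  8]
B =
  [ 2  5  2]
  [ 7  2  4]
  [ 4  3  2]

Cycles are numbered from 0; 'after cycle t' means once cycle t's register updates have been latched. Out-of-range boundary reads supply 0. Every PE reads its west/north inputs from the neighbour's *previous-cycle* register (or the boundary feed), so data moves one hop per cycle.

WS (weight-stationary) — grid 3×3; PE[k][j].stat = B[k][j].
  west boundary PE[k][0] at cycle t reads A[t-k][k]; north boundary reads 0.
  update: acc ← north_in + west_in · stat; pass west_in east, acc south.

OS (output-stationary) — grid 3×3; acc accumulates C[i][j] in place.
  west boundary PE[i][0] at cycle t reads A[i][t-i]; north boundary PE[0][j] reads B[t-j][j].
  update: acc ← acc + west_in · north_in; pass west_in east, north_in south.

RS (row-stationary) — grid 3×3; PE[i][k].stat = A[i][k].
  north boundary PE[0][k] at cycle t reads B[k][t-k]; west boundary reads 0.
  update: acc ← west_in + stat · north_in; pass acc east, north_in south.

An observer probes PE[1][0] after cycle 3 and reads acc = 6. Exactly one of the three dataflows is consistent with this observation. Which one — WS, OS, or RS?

WS (3×3 grid), PE[1][0]:
  c0 r1c0: 0 / 0 / 0
  c1 r1c0: 32 / 2 / 32
  c2 r1c0: 41 / 5 / 41
  c3 r1c0: 19 / 1 / 19
OS (3×3 grid), PE[1][0]:
  c0 r1c0: 0 / 0 / 0
  c1 r1c0: 6 / 3 / 2
  c2 r1c0: 41 / 5 / 7
  c3 r1c0: 53 / 3 / 4
RS (3×3 grid), PE[1][0]:
  c0 r1c0: 0 / 0 / 0
  c1 r1c0: 6 / 6 / 2
  c2 r1c0: 15 / 15 / 5
  c3 r1c0: 6 / 6 / 2

dataflow = RS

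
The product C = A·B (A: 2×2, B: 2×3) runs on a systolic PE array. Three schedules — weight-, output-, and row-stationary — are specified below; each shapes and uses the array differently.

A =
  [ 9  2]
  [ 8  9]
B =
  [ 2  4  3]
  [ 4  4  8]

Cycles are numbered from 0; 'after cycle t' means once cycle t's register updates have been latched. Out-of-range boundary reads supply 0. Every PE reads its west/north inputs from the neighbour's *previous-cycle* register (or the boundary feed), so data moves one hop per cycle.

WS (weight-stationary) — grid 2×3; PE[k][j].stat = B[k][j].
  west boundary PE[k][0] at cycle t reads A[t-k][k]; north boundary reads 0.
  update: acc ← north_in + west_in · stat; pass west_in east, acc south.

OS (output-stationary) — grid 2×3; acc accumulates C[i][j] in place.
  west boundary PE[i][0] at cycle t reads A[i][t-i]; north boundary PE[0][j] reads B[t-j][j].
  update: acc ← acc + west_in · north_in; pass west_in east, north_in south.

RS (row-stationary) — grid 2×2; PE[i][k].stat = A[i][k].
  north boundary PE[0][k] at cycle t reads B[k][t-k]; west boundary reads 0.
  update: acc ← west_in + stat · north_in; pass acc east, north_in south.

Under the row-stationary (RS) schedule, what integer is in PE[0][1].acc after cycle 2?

PE[0][1].acc = 44

RS (2×2). Following PE[0][1] plus its west/north inputs:
  cycle 0: PE[0][0] → acc 18, east 18, south 2
  cycle 0: PE[0][1] → acc 0, east 0, south 0
  cycle 1: PE[0][0] → acc 36, east 36, south 4
  cycle 1: PE[0][1] → acc 26, east 26, south 4
  cycle 2: PE[0][0] → acc 27, east 27, south 3
  cycle 2: PE[0][1] → acc 44, east 44, south 4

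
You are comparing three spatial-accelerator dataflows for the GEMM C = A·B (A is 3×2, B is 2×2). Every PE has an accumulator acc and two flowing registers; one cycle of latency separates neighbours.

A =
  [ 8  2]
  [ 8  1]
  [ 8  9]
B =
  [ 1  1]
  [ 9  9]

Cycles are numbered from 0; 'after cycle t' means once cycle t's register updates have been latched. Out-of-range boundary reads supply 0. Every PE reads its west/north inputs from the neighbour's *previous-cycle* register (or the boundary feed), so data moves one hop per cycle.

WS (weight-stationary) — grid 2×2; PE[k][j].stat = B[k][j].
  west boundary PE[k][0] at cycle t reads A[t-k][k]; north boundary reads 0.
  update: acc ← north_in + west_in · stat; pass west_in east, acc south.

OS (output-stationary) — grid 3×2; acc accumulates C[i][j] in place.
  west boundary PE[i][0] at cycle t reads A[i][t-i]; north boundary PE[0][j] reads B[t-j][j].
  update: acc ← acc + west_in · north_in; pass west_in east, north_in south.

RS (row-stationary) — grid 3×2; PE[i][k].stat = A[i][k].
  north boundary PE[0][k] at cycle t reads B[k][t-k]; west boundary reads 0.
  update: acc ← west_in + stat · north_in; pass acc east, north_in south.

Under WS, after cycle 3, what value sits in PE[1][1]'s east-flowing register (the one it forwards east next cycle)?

register = 1

WS 2×2: PE[1][1] cycle-by-cycle (with neighbour feeds):
  step 0 · PE0,1: acc=0; fwd→0 fwd↓0
  step 0 · PE1,0: acc=0; fwd→0 fwd↓0
  step 0 · PE1,1: acc=0; fwd→0 fwd↓0
  step 1 · PE0,1: acc=8; fwd→8 fwd↓8
  step 1 · PE1,0: acc=26; fwd→2 fwd↓26
  step 1 · PE1,1: acc=0; fwd→0 fwd↓0
  step 2 · PE0,1: acc=8; fwd→8 fwd↓8
  step 2 · PE1,0: acc=17; fwd→1 fwd↓17
  step 2 · PE1,1: acc=26; fwd→2 fwd↓26
  step 3 · PE0,1: acc=8; fwd→8 fwd↓8
  step 3 · PE1,0: acc=89; fwd→9 fwd↓89
  step 3 · PE1,1: acc=17; fwd→1 fwd↓17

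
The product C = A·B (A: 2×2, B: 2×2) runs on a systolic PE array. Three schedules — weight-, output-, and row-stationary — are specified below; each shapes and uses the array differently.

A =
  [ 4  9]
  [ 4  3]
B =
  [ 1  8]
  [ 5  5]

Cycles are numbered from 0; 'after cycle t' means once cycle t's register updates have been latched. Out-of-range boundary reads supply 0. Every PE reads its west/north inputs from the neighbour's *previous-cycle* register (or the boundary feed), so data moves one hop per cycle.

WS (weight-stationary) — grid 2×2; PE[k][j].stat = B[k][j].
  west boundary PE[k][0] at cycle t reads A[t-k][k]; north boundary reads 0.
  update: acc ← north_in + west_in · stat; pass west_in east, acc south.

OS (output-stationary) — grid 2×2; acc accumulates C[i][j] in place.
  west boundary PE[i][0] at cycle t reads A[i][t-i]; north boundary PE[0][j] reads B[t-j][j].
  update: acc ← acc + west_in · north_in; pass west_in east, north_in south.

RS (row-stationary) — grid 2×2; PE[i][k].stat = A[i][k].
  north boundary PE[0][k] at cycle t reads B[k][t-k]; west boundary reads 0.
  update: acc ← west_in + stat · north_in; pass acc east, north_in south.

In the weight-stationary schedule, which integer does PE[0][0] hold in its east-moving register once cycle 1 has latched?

register = 4

Tracing WS — 2×2 array, target PE[0][0]:
  [0] (0,0) acc=4 (h:4 v:4)
  [1] (0,0) acc=4 (h:4 v:4)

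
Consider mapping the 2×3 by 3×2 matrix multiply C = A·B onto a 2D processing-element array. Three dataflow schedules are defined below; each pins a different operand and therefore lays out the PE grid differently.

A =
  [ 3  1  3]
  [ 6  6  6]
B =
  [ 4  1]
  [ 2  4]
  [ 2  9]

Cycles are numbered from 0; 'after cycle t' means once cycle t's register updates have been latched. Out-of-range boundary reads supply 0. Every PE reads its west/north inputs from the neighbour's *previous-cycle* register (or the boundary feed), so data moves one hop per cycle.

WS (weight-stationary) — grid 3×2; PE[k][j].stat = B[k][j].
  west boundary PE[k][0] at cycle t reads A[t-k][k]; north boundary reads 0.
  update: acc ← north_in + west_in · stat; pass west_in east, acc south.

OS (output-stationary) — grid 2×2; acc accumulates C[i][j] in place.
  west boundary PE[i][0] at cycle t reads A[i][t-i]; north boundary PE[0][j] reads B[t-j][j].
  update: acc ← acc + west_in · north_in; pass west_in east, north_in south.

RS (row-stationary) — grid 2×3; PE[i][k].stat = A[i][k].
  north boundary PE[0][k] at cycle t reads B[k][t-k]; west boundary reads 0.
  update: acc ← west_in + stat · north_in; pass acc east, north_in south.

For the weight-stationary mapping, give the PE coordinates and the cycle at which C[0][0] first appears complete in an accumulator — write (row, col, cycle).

(row, col, cycle) = (2, 0, 2)

Under WS, C[0][0] lands at PE[2][0]:
  step 0 · PE2,0: acc=0; fwd→0 fwd↓0
  step 1 · PE2,0: acc=0; fwd→0 fwd↓0
  step 2 · PE2,0: acc=20; fwd→3 fwd↓20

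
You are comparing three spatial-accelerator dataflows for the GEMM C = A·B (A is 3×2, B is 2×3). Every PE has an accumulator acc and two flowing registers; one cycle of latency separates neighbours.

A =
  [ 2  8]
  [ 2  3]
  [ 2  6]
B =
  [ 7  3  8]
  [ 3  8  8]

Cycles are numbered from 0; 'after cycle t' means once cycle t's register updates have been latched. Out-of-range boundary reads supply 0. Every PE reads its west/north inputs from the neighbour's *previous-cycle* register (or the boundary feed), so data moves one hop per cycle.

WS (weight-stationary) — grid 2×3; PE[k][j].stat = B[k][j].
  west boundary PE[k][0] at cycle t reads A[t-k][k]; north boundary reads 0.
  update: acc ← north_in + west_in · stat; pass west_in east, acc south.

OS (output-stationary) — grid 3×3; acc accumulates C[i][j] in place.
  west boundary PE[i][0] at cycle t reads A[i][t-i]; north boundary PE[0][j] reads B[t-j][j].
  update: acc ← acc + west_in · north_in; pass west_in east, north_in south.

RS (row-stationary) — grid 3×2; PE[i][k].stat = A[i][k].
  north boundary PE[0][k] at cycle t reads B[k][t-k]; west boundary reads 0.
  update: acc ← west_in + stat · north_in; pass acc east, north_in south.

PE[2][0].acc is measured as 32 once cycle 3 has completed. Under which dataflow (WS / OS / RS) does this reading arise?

dataflow = OS

— WS: 2×3 array has no PE[2][0].
— OS: 3×3; PE[2][0] trace:
  cycle 0: PE[2][0] → acc 0, east 0, south 0
  cycle 1: PE[2][0] → acc 0, east 0, south 0
  cycle 2: PE[2][0] → acc 14, east 2, south 7
  cycle 3: PE[2][0] → acc 32, east 6, south 3
— RS: 3×2; PE[2][0] trace:
  cycle 0: PE[2][0] → acc 0, east 0, south 0
  cycle 1: PE[2][0] → acc 0, east 0, south 0
  cycle 2: PE[2][0] → acc 14, east 14, south 7
  cycle 3: PE[2][0] → acc 6, east 6, south 3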